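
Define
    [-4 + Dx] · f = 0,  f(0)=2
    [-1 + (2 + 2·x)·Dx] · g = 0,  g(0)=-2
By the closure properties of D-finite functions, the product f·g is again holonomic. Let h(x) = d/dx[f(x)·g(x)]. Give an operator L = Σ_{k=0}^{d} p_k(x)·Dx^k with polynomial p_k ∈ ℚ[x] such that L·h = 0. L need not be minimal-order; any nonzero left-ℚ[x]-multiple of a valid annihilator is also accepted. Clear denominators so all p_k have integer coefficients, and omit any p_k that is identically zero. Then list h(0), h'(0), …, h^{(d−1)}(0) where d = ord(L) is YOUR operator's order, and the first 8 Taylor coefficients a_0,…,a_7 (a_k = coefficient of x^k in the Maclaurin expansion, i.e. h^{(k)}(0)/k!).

f: a_k = 2, 8, 16, 64/3, 64/3, 256/15, 512/45, 2048/315, …
g: a_k = -2, -1, 1/4, -1/8, 5/64, -7/128, 21/512, -33/1024, …
Sym-product of L_f,L_g gives L₀ (≤ ord 1).
Differentiate: ansatz ord ≤ ord L₀ ⇒ L.
L = (79 + 144·x + 64·x^2) + (-18 - 34·x - 16·x^2)·Dx  (order 1).
h: a_k = -18, -79, -683/4, -1947/8, -49553/192, -417727/1920, -389323/2560, -29265889/322560, …
ICs: h(0) = -18.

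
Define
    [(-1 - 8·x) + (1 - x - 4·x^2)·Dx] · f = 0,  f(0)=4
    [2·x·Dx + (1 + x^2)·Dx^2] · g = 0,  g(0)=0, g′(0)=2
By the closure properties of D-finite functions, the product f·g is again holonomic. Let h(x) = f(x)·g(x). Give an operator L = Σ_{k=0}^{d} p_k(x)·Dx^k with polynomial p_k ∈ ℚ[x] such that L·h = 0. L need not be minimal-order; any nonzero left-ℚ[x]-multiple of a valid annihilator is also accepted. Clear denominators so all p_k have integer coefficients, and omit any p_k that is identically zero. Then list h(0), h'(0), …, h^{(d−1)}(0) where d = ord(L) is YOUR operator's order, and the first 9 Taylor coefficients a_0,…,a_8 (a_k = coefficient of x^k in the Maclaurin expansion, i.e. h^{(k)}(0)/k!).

f: a_k = 4, 4, 20, 36, 116, 260, 724, 1764, 4660, …
g: a_k = 0, 2, 0, -2/3, 0, 2/5, 0, -2/7, 0, …
f·g: L₀ = L_f ⊗_s L_g, ord ≤ 1·2.
L = (8 + 2·x + 24·x^2) + (2 + 14·x + 4·x^2 + 24·x^3)·Dx + (-1 + x + 3·x^2 + x^3 + 4·x^4)·Dx^2  (order 2).
h: a_k = 0, 8, 8, 112/3, 208/3, 3304/15, 2488/5, 28928/21, 353632/105, …
ICs: h(0) = 0, h′(0) = 8.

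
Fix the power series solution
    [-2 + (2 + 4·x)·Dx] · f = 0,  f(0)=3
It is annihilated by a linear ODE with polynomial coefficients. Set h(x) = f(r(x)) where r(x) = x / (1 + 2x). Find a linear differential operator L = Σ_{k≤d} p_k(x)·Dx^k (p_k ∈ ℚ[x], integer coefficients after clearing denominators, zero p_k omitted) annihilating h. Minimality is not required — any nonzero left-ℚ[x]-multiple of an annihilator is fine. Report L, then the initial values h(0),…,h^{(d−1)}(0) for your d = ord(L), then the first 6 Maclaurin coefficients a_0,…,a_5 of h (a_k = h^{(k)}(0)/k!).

L = -1 + (1 + 6·x + 8·x^2)·Dx  (order 1).
h: a_k = 3, 3, -15/2, 39/2, -423/8, 1197/8, …
ICs: h(0) = 3.

f: a_k = 3, 3, -3/2, 3/2, -15/8, 21/8, …
Change of var in L_f (x↦r) gives L₀.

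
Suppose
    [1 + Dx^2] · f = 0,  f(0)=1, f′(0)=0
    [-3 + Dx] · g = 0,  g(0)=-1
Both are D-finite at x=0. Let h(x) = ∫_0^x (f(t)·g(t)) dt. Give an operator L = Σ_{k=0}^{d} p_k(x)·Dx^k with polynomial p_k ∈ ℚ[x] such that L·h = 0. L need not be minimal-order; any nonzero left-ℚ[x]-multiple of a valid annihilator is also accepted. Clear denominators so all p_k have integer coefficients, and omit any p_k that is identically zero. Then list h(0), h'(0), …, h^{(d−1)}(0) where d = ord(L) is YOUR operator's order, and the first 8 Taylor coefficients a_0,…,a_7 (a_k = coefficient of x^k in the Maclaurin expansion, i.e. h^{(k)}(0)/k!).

f: a_k = 1, 0, -1/2, 0, 1/24, 0, -1/720, 0, …
g: a_k = -1, -3, -9/2, -9/2, -27/8, -81/40, -81/80, -243/560, …
Sym-product of L_f,L_g gives L₀ (≤ ord 2).
∫: right-multiply L₀ by Dx.
L = 10·Dx - 6·Dx^2 + Dx^3  (order 3).
h: a_k = 0, -1, -3/2, -4/3, -3/4, -7/30, 1/60, 22/315, …
ICs: h(0) = 0, h′(0) = -1, h′′(0) = -3.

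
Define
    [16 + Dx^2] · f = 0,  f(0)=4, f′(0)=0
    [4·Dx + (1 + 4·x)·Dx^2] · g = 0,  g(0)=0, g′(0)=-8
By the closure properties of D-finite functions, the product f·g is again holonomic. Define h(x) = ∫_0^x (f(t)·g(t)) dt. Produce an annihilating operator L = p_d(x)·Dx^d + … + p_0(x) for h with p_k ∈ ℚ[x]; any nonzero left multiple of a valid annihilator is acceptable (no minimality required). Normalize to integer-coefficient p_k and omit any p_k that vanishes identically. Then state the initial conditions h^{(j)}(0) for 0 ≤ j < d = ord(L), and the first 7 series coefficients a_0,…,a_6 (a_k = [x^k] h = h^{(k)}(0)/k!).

f: a_k = 4, 0, -32, 0, 128/3, 0, -1024/45, …
g: a_k = 0, -8, 16, -128/3, 128, -2048/5, 4096/3, …
f·g: L₀ = L_f ⊗_s L_g, ord ≤ 2·2.
∫: right-multiply L₀ by Dx.
L = (-768 + 6144·x + 77824·x^2 + 262144·x^3 + 262144·x^4)·Dx + (256 + 5120·x + 24576·x^2 + 32768·x^3)·Dx^2 + (1280·x + 10752·x^2 + 32768·x^3 + 32768·x^4)·Dx^3 + (16 + 320·x + 1536·x^2 + 2048·x^3)·Dx^4 + (3 + 56·x + 368·x^2 + 1024·x^3 + 1024·x^4)·Dx^5  (order 5).
h: a_k = 0, 0, -16, 64/3, 64/3, 0, -512/5, …
ICs: h(0) = 0, h′(0) = 0, h′′(0) = -32, h′′′(0) = 128, h′′′′(0) = 512.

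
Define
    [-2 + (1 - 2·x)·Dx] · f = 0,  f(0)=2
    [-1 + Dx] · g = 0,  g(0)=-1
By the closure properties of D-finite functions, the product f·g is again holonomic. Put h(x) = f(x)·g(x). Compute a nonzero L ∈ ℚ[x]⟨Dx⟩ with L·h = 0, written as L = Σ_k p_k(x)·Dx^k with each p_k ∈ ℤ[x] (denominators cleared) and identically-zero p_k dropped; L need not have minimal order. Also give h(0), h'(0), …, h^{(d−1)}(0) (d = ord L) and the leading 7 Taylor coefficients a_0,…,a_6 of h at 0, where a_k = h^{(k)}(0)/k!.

f: a_k = 2, 4, 8, 16, 32, 64, 128, …
g: a_k = -1, -1, -1/2, -1/6, -1/24, -1/120, -1/720, …
h₀=f·g: eliminate ⇒ L₀, order ≤ 1·1.
L = (3 - 2·x) + (-1 + 2·x)·Dx  (order 1).
h: a_k = -2, -6, -13, -79/3, -211/4, -6331/60, -75973/360, …
ICs: h(0) = -2.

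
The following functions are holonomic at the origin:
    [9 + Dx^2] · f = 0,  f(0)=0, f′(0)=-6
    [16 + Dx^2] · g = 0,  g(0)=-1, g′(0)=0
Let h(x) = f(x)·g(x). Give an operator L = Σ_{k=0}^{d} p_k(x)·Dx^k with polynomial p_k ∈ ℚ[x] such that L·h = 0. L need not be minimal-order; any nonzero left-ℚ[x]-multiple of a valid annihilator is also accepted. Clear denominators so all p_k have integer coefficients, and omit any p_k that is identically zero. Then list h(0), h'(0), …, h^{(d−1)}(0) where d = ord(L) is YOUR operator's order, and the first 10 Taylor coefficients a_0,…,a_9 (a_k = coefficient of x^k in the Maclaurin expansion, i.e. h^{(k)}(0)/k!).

f: a_k = 0, -6, 0, 9, 0, -81/20, 0, 243/280, 0, -243/2240, …
g: a_k = -1, 0, 8, 0, -32/3, 0, 256/45, 0, -512/315, 0, …
Product ⇒ symmetric product L₀, ord ≤ 4.
L = 49 + 50·Dx^2 + Dx^4  (order 4).
h: a_k = 0, 6, 0, -57, 0, 2801/20, 0, -137257/840, 0, 747289/6720, …
ICs: h(0) = 0, h′(0) = 6, h′′(0) = 0, h′′′(0) = -342.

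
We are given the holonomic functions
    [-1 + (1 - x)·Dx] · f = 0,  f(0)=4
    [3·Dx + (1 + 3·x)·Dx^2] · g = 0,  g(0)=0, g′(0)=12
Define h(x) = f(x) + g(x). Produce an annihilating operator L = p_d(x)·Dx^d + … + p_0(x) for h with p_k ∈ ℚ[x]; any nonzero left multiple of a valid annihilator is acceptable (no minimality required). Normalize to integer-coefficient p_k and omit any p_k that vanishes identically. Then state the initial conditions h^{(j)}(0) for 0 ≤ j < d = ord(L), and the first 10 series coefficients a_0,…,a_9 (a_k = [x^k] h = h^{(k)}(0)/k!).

L = (54 + 18·x)·Dx + (-12 + 72·x + 36·x^2)·Dx^2 + (-5 - 13·x + 9·x^2 + 9·x^3)·Dx^3  (order 3).
h: a_k = 4, 16, -14, 40, -77, 992/5, -482, 8776/7, -6553/2, 8752, …
ICs: h(0) = 4, h′(0) = 16, h′′(0) = -28.

f: a_k = 4, 4, 4, 4, 4, 4, 4, 4, 4, 4, …
g: a_k = 0, 12, -18, 36, -81, 972/5, -486, 8748/7, -6561/2, 8748, …
L₀ := lclm(L_f,L_g); ord L₀ ≤ 1+2.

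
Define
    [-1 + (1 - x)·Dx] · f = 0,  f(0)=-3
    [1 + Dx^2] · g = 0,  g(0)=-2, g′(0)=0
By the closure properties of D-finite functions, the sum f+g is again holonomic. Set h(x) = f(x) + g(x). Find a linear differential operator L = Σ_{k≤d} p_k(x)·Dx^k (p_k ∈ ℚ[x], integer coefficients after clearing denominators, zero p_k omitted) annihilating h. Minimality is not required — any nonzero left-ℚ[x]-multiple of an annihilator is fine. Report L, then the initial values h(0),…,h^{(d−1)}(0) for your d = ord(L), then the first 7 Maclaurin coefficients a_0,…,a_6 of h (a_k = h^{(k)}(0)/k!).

f: a_k = -3, -3, -3, -3, -3, -3, -3, …
g: a_k = -2, 0, 1, 0, -1/12, 0, 1/360, …
f+g: L₀ = lclm(L_f,L_g), ord ≤ 1+2.
L = (7 - 2·x + x^2) + (-3 + 5·x - 3·x^2 + x^3)·Dx + (7 - 2·x + x^2)·Dx^2 + (-3 + 5·x - 3·x^2 + x^3)·Dx^3  (order 3).
h: a_k = -5, -3, -2, -3, -37/12, -3, -1079/360, …
ICs: h(0) = -5, h′(0) = -3, h′′(0) = -4.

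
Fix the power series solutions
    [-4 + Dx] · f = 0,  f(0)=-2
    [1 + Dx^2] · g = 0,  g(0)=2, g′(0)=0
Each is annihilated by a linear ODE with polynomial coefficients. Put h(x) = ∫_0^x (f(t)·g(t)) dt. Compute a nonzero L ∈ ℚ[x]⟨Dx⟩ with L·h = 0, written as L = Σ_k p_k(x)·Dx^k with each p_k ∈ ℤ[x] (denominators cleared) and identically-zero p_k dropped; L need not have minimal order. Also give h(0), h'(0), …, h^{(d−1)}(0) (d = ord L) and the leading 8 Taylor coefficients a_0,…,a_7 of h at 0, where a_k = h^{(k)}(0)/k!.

f: a_k = -2, -8, -16, -64/3, -64/3, -256/15, -512/45, -2048/315, …
g: a_k = 2, 0, -1, 0, 1/12, 0, -1/360, 0, …
h₀=f·g: eliminate ⇒ L₀, order ≤ 1·2.
h=∫₀ˣh₀: take L = L₀·Dx.
L = 17·Dx - 8·Dx^2 + Dx^3  (order 3).
h: a_k = 0, -4, -8, -10, -26/3, -161/30, -101/45, -11/28, …
ICs: h(0) = 0, h′(0) = -4, h′′(0) = -16.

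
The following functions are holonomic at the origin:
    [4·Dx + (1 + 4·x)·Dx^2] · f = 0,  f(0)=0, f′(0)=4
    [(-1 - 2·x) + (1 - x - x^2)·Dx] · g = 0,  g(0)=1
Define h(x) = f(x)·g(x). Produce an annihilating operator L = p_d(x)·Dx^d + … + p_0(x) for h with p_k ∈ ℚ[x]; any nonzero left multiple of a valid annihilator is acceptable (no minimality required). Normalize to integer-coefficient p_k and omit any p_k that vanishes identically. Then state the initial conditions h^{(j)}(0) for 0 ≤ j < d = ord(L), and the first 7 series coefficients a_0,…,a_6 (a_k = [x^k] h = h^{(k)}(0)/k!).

f: a_k = 0, 4, -8, 64/3, -64, 1024/5, -2048/3, …
g: a_k = 1, 1, 2, 3, 5, 8, 13, …
Sym-product of L_f,L_g gives L₀ (≤ ord 2).
L = (6 + 16·x) + (-2 + 16·x + 20·x^2)·Dx + (-1 - 3·x + 5·x^2 + 4·x^3)·Dx^2  (order 2).
h: a_k = 0, 4, -4, 64/3, -140/3, 2692/15, -8248/15, …
ICs: h(0) = 0, h′(0) = 4.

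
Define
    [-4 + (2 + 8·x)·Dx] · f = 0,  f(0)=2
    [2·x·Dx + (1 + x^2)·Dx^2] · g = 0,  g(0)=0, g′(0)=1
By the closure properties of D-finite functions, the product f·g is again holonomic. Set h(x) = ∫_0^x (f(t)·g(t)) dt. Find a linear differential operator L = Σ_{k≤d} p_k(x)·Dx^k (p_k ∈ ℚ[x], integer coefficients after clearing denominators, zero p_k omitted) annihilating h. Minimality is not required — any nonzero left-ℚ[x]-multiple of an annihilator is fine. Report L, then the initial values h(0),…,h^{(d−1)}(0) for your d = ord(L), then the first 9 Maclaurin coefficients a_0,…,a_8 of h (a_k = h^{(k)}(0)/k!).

f: a_k = 2, 4, -4, 8, -20, 56, -168, 528, -1716, …
g: a_k = 0, 1, 0, -1/3, 0, 1/5, 0, -1/7, 0, …
h₀=f·g: eliminate ⇒ L₀, order ≤ 1·2.
h=∫₀ˣh₀: take L = L₀·Dx.
L = (12 - 4·x - 4·x^2)·Dx + (-4 - 14·x + 12·x^2 + 16·x^3)·Dx^2 + (1 + 8·x + 17·x^2 + 8·x^3 + 16·x^4)·Dx^3  (order 3).
h: a_k = 0, 0, 1, 4/3, -7/6, 4/3, -137/45, 116/15, -8527/420, …
ICs: h(0) = 0, h′(0) = 0, h′′(0) = 2.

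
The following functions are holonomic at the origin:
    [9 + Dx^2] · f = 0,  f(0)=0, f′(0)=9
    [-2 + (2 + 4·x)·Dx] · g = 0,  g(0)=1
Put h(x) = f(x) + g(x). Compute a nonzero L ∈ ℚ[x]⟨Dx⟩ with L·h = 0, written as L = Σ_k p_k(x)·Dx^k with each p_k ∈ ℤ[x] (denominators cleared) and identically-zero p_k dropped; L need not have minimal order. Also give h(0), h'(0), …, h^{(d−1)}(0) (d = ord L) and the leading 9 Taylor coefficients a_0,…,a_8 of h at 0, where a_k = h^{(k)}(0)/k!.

L = (-54 - 162·x - 162·x^2) + (36 + 234·x + 486·x^2 + 324·x^3)·Dx + (-6 - 18·x - 18·x^2)·Dx^2 + (4 + 26·x + 54·x^2 + 36·x^3)·Dx^3  (order 3).
h: a_k = 1, 10, -1/2, -13, -5/8, 139/20, -21/16, 213/280, -429/128, …
ICs: h(0) = 1, h′(0) = 10, h′′(0) = -1.

f: a_k = 0, 9, 0, -27/2, 0, 243/40, 0, -729/560, 0, …
g: a_k = 1, 1, -1/2, 1/2, -5/8, 7/8, -21/16, 33/16, -429/128, …
h₀=f+g: left-lcm gives L₀, ord ≤ 3.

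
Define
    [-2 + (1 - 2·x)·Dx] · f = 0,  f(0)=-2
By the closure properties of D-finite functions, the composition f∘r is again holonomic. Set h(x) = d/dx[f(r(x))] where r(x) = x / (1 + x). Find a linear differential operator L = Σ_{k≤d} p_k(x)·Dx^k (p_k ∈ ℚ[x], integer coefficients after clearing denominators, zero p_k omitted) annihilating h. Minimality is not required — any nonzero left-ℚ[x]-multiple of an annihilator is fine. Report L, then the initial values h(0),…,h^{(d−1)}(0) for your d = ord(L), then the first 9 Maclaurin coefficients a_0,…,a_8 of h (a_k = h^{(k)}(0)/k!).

f: a_k = -2, -4, -8, -16, -32, -64, -128, -256, -512, …
Change of var in L_f (x↦r) gives L₀.
Differentiate: ansatz ord ≤ ord L₀ ⇒ L.
L = 2 + (-1 + x)·Dx  (order 1).
h: a_k = -4, -8, -12, -16, -20, -24, -28, -32, -36, …
ICs: h(0) = -4.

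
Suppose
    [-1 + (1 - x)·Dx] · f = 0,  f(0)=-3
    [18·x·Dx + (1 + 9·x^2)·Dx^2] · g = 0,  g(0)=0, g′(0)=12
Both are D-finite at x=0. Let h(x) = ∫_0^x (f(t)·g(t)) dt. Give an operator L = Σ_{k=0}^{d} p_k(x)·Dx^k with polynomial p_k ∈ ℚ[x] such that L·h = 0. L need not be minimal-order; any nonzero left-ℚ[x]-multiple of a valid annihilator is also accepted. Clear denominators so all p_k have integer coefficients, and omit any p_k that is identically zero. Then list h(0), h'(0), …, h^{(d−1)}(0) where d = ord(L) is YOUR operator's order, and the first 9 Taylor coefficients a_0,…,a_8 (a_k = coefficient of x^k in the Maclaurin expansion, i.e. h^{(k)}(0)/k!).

L = 18·x·Dx + (2 - 18·x + 36·x^2)·Dx^2 + (-1 + x - 9·x^2 + 9·x^3)·Dx^3  (order 3).
h: a_k = 0, 0, -18, -12, 18, 72/5, -426/5, -2556/35, 14166/35, …
ICs: h(0) = 0, h′(0) = 0, h′′(0) = -36.

f: a_k = -3, -3, -3, -3, -3, -3, -3, -3, -3, …
g: a_k = 0, 12, 0, -36, 0, 972/5, 0, -8748/7, 0, …
Sym-product of L_f,L_g gives L₀ (≤ ord 2).
h=∫h₀ ⇒ L = L₀·Dx.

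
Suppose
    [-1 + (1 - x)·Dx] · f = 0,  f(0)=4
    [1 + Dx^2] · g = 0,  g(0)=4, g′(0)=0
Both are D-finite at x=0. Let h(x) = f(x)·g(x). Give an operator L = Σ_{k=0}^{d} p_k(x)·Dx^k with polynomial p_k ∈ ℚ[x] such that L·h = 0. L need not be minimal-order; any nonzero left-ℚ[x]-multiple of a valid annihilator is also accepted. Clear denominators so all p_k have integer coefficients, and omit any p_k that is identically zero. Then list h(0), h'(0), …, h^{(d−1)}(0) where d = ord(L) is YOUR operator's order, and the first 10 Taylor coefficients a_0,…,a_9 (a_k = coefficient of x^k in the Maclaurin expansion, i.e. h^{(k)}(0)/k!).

L = (-1 + x) + 2·Dx + (-1 + x)·Dx^2  (order 2).
h: a_k = 16, 16, 8, 8, 26/3, 26/3, 389/45, 389/45, 4357/504, 4357/504, …
ICs: h(0) = 16, h′(0) = 16.

f: a_k = 4, 4, 4, 4, 4, 4, 4, 4, 4, 4, …
g: a_k = 4, 0, -2, 0, 1/6, 0, -1/180, 0, 1/10080, 0, …
Sym-product of L_f,L_g gives L₀ (≤ ord 2).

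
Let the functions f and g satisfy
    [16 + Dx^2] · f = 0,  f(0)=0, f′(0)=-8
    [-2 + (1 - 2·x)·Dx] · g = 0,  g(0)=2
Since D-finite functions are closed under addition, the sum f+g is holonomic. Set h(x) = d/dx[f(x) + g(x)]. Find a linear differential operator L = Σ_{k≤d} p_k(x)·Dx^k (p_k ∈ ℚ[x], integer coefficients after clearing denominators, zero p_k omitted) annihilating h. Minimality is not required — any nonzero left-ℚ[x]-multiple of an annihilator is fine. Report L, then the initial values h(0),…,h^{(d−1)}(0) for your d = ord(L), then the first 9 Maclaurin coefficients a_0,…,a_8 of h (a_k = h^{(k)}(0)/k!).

f: a_k = 0, -8, 0, 64/3, 0, -256/15, 0, 2048/315, 0, …
g: a_k = 2, 4, 8, 16, 32, 64, 128, 256, 512, …
L₀ := lclm(L_f,L_g); ord L₀ ≤ 2+1.
Derive L from L₀ (diff closure).
L = (512 - 512·x + 512·x^2) + (-80 + 288·x - 384·x^2 + 256·x^3)·Dx + (32 - 32·x + 32·x^2)·Dx^2 + (-5 + 18·x - 24·x^2 + 16·x^3)·Dx^3  (order 3).
h: a_k = -4, 16, 112, 128, 704/3, 768, 82688/45, 4096, 2898944/315, …
ICs: h(0) = -4, h′(0) = 16, h′′(0) = 224.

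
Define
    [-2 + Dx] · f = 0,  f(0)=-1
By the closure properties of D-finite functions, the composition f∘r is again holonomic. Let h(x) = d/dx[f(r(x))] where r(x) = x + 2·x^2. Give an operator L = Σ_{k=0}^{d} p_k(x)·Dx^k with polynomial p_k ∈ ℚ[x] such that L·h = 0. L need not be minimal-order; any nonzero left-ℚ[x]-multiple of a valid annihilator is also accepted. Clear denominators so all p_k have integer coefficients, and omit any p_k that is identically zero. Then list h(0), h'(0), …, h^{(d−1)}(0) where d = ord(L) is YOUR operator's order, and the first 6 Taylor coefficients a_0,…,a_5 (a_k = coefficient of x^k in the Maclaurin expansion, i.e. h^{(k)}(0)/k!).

L = (6 + 16·x + 32·x^2) + (-1 - 4·x)·Dx  (order 1).
h: a_k = -2, -12, -28, -200/3, -108, -2648/15, …
ICs: h(0) = -2.

f: a_k = -1, -2, -2, -4/3, -2/3, -4/15, …
h₀=f(r): pull back L_f along r ⇒ L₀.
Differentiate: ansatz ord ≤ ord L₀ ⇒ L.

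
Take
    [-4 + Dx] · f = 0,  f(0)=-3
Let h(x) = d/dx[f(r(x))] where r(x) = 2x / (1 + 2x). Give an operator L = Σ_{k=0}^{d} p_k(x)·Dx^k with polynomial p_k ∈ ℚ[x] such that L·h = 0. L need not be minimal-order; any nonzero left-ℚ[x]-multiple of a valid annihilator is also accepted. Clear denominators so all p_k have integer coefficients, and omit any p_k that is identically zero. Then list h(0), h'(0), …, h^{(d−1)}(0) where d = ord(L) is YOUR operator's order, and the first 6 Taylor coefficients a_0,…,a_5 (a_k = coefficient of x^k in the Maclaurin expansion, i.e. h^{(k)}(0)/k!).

L = (4 - 8·x) + (-1 - 4·x - 4·x^2)·Dx  (order 1).
h: a_k = -24, -96, 96, 256, -896, 5632/5, …
ICs: h(0) = -24.

f: a_k = -3, -12, -24, -32, -32, -128/5, …
Change of var in L_f (x↦r) gives L₀.
h₀' ⇒ L via d/dx closure of L₀.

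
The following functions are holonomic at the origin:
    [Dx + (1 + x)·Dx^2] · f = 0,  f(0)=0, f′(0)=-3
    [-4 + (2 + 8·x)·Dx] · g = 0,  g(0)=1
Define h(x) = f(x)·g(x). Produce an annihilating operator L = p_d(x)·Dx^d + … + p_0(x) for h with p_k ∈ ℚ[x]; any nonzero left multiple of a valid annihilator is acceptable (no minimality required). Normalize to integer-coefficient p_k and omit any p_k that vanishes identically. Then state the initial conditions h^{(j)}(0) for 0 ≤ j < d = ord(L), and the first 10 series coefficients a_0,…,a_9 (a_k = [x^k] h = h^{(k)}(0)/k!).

f: a_k = 0, -3, 3/2, -1, 3/4, -3/5, 1/2, -3/7, 3/8, -1/3, …
g: a_k = 1, 2, -2, 4, -10, 28, -84, 264, -858, 2860, …
Product ⇒ symmetric product L₀, ord ≤ 2.
L = (10 + 4·x) + (-3 - 12·x)·Dx + (1 + 9·x + 24·x^2 + 16·x^3)·Dx^2  (order 2).
h: a_k = 0, -3, -9/2, 8, -65/4, 389/10, -526/5, 10807/35, -268067/280, 259079/84, …
ICs: h(0) = 0, h′(0) = -3.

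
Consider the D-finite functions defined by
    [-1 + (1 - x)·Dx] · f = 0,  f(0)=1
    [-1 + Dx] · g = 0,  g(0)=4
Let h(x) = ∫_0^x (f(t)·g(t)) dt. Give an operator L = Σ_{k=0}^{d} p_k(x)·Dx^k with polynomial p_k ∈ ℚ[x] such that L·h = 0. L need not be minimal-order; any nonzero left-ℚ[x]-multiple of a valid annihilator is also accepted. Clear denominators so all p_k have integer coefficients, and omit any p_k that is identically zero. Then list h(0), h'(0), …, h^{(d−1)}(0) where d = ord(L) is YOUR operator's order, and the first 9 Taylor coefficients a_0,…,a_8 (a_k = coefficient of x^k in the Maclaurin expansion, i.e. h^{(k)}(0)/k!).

L = (2 - x)·Dx + (-1 + x)·Dx^2  (order 2).
h: a_k = 0, 4, 4, 10/3, 8/3, 13/6, 163/90, 1957/1260, 685/504, …
ICs: h(0) = 0, h′(0) = 4.

f: a_k = 1, 1, 1, 1, 1, 1, 1, 1, 1, …
g: a_k = 4, 4, 2, 2/3, 1/6, 1/30, 1/180, 1/1260, 1/10080, …
f·g: L₀ = L_f ⊗_s L_g, ord ≤ 1·1.
∫: right-multiply L₀ by Dx.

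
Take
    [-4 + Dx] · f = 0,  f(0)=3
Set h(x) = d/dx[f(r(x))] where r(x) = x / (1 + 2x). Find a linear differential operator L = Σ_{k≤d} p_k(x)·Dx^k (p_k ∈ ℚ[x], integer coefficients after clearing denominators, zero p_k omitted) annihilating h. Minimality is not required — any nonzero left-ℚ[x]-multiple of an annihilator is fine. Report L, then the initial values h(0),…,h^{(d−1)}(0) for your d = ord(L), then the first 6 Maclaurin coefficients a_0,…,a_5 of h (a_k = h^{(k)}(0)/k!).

L = -8·x + (-1 - 4·x - 4·x^2)·Dx  (order 1).
h: a_k = 12, 0, -48, 128, -192, 512/5, …
ICs: h(0) = 12.

f: a_k = 3, 12, 24, 32, 32, 128/5, …
f∘r: x↦r, Dx↦Dx/r' in L_f ⇒ L₀.
h=h₀': d/dx-closure on L₀ ⇒ L.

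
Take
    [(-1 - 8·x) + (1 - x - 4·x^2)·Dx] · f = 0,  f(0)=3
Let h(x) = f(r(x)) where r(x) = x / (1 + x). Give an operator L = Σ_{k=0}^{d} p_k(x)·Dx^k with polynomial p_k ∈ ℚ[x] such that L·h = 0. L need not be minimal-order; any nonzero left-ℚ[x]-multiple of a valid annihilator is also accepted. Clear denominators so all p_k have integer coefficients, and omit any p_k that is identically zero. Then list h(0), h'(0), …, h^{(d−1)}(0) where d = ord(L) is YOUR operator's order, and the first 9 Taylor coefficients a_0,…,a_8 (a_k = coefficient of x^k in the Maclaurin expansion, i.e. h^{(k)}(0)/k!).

f: a_k = 3, 3, 15, 27, 87, 195, 543, 1323, 3495, …
Substitute x→r, Dx→(1/r')Dx; clear ⇒ L₀.
L = (1 + 9·x) + (-1 - 2·x + 3·x^2 + 4·x^3)·Dx  (order 1).
h: a_k = 3, 3, 12, 0, 48, -48, 240, -432, 1392, …
ICs: h(0) = 3.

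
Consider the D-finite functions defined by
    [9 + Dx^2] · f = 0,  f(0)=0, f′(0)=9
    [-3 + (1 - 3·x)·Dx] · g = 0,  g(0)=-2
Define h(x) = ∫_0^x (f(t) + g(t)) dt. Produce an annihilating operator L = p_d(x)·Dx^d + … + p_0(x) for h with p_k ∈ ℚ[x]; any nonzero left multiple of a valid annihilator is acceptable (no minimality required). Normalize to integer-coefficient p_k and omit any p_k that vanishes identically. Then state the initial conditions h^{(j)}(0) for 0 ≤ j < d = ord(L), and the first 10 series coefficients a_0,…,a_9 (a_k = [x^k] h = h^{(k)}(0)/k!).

f: a_k = 0, 9, 0, -27/2, 0, 243/40, 0, -729/560, 0, 729/4480, …
g: a_k = -2, -6, -18, -54, -162, -486, -1458, -4374, -13122, -39366, …
f+g: L₀ = lclm(L_f,L_g), ord ≤ 2+1.
Integrate: L := L₀·Dx.
L = (-63 + 54·x - 81·x^2)·Dx + (9 - 45·x + 81·x^2 - 81·x^3)·Dx^2 + (-7 + 6·x - 9·x^2)·Dx^3 + (1 - 5·x + 9·x^2 - 9·x^3)·Dx^4  (order 4).
h: a_k = 0, -2, 3/2, -6, -135/8, -162/5, -6399/80, -1458/7, -2450169/4480, -1458, …
ICs: h(0) = 0, h′(0) = -2, h′′(0) = 3, h′′′(0) = -36.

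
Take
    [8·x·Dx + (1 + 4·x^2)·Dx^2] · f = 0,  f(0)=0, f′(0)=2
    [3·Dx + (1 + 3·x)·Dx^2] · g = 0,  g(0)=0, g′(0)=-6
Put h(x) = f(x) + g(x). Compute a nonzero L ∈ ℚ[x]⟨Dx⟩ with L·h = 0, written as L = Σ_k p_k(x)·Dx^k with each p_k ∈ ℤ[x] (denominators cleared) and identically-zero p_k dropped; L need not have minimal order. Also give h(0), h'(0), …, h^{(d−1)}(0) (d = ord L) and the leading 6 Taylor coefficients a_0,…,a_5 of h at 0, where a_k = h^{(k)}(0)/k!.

f: a_k = 0, 2, 0, -8/3, 0, 32/5, …
g: a_k = 0, -6, 9, -18, 81/2, -486/5, …
Sum ⇒ L₀ = lclm(L_f,L_g) in ℚ(x)⟨Dx⟩.
L = (-24 - 216·x + 288·x^2 + 288·x^3)·Dx + (-26 - 48·x - 120·x^2 + 576·x^3 + 576·x^4)·Dx^2 + (-3 - x + 24·x^2 + 32·x^3 + 144·x^4 + 144·x^5)·Dx^3  (order 3).
h: a_k = 0, -4, 9, -62/3, 81/2, -454/5, …
ICs: h(0) = 0, h′(0) = -4, h′′(0) = 18.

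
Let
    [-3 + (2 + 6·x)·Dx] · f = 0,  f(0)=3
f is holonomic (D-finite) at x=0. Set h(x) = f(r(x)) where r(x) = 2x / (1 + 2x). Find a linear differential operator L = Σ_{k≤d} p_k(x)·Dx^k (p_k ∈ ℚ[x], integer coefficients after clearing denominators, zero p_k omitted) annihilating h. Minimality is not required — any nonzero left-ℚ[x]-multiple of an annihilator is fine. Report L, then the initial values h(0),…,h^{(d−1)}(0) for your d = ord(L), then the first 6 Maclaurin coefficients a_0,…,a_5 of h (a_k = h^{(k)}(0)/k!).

f: a_k = 3, 9/2, -27/8, 81/16, -1215/128, 5103/256, …
L₀ from L_f via x↦r, Dx↦r'^{-1}Dx.
L = -3 + (1 + 10·x + 16·x^2)·Dx  (order 1).
h: a_k = 3, 9, -63/2, 261/2, -5031/8, 27207/8, …
ICs: h(0) = 3.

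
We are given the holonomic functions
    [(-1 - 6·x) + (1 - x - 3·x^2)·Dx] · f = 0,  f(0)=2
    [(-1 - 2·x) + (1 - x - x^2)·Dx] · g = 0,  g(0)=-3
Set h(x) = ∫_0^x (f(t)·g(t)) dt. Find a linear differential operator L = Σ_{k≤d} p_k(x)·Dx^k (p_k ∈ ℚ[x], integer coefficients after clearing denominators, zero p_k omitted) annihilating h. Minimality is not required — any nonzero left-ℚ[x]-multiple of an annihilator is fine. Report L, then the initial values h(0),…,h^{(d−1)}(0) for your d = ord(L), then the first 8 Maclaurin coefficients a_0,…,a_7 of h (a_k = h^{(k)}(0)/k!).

f: a_k = 2, 2, 8, 14, 38, 80, 194, 434, …
g: a_k = -3, -3, -6, -9, -15, -24, -39, -63, …
Sym-product of L_f,L_g gives L₀ (≤ ord 1).
h=∫₀ˣh₀: take L = L₀·Dx.
L = (-2 - 6·x + 12·x^2 + 12·x^3)·Dx + (1 - 2·x - 3·x^2 + 4·x^3 + 3·x^4)·Dx^2  (order 2).
h: a_k = 0, -6, -6, -14, -24, -252/5, -98, -1422/7, …
ICs: h(0) = 0, h′(0) = -6.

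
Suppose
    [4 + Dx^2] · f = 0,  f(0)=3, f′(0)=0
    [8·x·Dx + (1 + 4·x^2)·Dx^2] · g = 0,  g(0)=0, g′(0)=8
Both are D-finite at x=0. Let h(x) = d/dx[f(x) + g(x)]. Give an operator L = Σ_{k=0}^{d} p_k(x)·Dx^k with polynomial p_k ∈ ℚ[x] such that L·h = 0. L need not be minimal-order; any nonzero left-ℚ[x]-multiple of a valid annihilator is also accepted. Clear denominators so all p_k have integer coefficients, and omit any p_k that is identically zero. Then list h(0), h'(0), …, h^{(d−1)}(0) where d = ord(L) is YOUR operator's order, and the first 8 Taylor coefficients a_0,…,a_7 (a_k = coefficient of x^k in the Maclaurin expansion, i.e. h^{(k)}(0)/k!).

L = (-352·x + 1792·x^3 + 512·x^5) + (-4 + 112·x^2 + 576·x^4 + 256·x^6)·Dx + (-88·x + 448·x^3 + 128·x^5)·Dx^2 + (-1 + 28·x^2 + 144·x^4 + 64·x^6)·Dx^3  (order 3).
h: a_k = 8, -12, -32, 8, 128, -8/5, -512, 16/105, …
ICs: h(0) = 8, h′(0) = -12, h′′(0) = -64.

f: a_k = 3, 0, -6, 0, 2, 0, -4/15, 0, …
g: a_k = 0, 8, 0, -32/3, 0, 128/5, 0, -512/7, …
h₀=f+g: left-lcm gives L₀, ord ≤ 4.
Derive L from L₀ (diff closure).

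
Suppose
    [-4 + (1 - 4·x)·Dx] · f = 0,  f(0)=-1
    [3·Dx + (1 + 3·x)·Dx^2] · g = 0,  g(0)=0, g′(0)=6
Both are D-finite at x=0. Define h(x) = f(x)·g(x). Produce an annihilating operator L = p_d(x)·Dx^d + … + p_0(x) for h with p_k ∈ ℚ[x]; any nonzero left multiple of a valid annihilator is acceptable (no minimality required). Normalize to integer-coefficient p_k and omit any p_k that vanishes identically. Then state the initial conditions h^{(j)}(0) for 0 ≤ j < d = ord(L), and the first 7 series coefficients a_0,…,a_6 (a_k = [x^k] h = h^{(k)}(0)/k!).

f: a_k = -1, -4, -16, -64, -256, -1024, -4096, …
g: a_k = 0, 6, -9, 18, -81/2, 486/5, -243, …
L₀ := L_f ⊗_s L_g (sym. prod.), ord ≤ 2.
L = 12 + (5 + 36·x)·Dx + (-1 + x + 12·x^2)·Dx^2  (order 2).
h: a_k = 0, -6, -15, -78, -543/2, -5916/5, -22449/5, …
ICs: h(0) = 0, h′(0) = -6.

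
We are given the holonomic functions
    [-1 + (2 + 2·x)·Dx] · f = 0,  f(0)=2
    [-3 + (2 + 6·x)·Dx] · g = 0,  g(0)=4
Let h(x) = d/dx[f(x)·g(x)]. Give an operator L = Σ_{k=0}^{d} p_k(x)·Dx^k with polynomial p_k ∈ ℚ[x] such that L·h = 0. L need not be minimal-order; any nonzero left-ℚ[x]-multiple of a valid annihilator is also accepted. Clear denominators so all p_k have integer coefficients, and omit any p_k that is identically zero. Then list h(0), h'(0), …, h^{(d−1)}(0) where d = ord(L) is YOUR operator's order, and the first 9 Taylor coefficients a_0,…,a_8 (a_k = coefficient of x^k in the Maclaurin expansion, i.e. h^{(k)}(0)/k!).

L = -1 + (-2 - 11·x - 18·x^2 - 9·x^3)·Dx  (order 1).
h: a_k = 16, -8, 24, -68, 190, -531, 1491, -8421/2, 95643/8, …
ICs: h(0) = 16.

f: a_k = 2, 1, -1/4, 1/8, -5/64, 7/128, -21/512, 33/1024, -429/16384, …
g: a_k = 4, 6, -9/2, 27/4, -405/32, 1701/64, -15309/256, 72171/512, -2814669/8192, …
f·g: L₀ = L_f ⊗_s L_g, ord ≤ 1·1.
Differentiate: ansatz ord ≤ ord L₀ ⇒ L.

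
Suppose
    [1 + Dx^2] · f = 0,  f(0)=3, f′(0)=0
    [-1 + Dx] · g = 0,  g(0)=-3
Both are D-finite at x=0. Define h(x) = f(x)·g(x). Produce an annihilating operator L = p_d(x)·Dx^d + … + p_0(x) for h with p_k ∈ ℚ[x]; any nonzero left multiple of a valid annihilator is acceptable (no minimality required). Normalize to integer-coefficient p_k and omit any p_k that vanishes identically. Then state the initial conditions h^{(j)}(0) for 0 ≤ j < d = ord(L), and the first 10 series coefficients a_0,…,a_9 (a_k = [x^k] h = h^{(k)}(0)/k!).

f: a_k = 3, 0, -3/2, 0, 1/8, 0, -1/240, 0, 1/13440, 0, …
g: a_k = -3, -3, -3/2, -1/2, -1/8, -1/40, -1/240, -1/1680, -1/13440, -1/120960, …
L₀ := L_f ⊗_s L_g (sym. prod.), ord ≤ 2.
L = 2 - 2·Dx + Dx^2  (order 2).
h: a_k = -9, -9, 0, 3, 3/2, 3/10, 0, -1/70, -1/280, -1/2520, …
ICs: h(0) = -9, h′(0) = -9.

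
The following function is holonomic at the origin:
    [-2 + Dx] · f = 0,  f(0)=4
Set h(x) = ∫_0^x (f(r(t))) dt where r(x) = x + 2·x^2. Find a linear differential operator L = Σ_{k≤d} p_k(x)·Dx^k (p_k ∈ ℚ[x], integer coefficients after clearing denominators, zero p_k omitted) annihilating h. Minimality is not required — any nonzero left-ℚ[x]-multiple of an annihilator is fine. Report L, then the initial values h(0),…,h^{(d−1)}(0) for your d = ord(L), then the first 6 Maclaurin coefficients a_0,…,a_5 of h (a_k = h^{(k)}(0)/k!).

L = (-2 - 8·x)·Dx + Dx^2  (order 2).
h: a_k = 0, 4, 4, 8, 28/3, 40/3, …
ICs: h(0) = 0, h′(0) = 4.

f: a_k = 4, 8, 8, 16/3, 8/3, 16/15, …
f∘r: x↦r, Dx↦Dx/r' in L_f ⇒ L₀.
Integrate: L := L₀·Dx.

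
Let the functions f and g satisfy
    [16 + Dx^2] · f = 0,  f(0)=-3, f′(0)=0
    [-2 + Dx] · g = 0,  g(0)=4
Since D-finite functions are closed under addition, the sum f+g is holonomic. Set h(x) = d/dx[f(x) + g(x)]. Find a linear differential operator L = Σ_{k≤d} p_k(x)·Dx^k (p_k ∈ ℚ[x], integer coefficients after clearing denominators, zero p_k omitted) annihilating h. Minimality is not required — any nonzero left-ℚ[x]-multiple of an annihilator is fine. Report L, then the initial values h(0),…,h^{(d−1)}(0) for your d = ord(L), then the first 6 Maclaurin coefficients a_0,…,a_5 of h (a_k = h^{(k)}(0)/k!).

L = 32 - 16·Dx + 2·Dx^2 - Dx^3  (order 3).
h: a_k = 8, 64, 16, -352/3, 16/3, 1568/15, …
ICs: h(0) = 8, h′(0) = 64, h′′(0) = 32.

f: a_k = -3, 0, 24, 0, -32, 0, …
g: a_k = 4, 8, 8, 16/3, 8/3, 16/15, …
Weyl lclm of L_f,L_g ⇒ L₀ (ord ≤ 3).
Derive L from L₀ (diff closure).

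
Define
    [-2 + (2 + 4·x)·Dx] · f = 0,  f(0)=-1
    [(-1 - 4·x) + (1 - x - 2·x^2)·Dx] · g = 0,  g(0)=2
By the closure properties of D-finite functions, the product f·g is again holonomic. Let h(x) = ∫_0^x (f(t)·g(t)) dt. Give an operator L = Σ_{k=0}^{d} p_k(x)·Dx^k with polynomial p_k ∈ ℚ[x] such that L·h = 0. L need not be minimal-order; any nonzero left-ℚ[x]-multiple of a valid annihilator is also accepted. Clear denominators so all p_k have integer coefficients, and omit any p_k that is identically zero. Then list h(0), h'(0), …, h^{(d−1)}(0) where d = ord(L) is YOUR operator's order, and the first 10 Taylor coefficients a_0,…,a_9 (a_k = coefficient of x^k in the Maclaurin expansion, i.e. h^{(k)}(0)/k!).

f: a_k = -1, -1, 1/2, -1/2, 5/8, -7/8, 21/16, -33/16, 429/128, -715/128, …
g: a_k = 2, 2, 6, 10, 22, 42, 86, 170, 342, 682, …
Sym-product of L_f,L_g gives L₀ (≤ ord 1).
h=∫h₀ ⇒ L = L₀·Dx.
L = (2 + 5·x + 6·x^2)·Dx + (-1 - x + 4·x^2 + 4·x^3)·Dx^2  (order 2).
h: a_k = 0, -2, -2, -7/3, -4, -23/4, -125/12, -939/56, -493/16, -30371/576, …
ICs: h(0) = 0, h′(0) = -2.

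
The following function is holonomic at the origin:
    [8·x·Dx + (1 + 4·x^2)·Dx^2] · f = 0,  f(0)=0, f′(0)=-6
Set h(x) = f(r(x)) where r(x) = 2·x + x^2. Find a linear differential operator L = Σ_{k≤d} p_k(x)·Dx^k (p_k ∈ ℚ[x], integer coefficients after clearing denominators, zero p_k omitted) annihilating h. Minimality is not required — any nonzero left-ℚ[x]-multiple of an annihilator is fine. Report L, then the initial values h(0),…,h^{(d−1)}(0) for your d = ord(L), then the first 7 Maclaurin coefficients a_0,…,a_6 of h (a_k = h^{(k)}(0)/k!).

L = (-1 + 32·x + 64·x^2 + 48·x^3 + 12·x^4)·Dx + (1 + x + 16·x^2 + 32·x^3 + 20·x^4 + 4·x^5)·Dx^2  (order 2).
h: a_k = 0, -12, -6, 64, 96, -2832/5, -1528, …
ICs: h(0) = 0, h′(0) = -12.

f: a_k = 0, -6, 0, 8, 0, -96/5, 0, …
Substitute x→r, Dx→(1/r')Dx; clear ⇒ L₀.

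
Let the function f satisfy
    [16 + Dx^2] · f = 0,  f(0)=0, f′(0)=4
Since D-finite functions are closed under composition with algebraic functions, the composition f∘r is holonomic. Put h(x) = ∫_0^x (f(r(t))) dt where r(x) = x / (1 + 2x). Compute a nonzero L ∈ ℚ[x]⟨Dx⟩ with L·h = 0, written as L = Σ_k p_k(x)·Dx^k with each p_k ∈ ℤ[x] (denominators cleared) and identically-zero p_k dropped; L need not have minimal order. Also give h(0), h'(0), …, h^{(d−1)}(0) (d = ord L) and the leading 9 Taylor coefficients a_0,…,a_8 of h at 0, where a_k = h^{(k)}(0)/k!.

L = 16·Dx + (4 + 24·x + 48·x^2 + 32·x^3)·Dx^2 + (1 + 8·x + 24·x^2 + 32·x^3 + 16·x^4)·Dx^3  (order 3).
h: a_k = 0, 0, 2, -8/3, 4/3, 32/5, -1376/45, 640/7, -70688/315, …
ICs: h(0) = 0, h′(0) = 0, h′′(0) = 4.

f: a_k = 0, 4, 0, -32/3, 0, 128/15, 0, -1024/315, 0, …
f∘r: x↦r, Dx↦Dx/r' in L_f ⇒ L₀.
∫: right-multiply L₀ by Dx.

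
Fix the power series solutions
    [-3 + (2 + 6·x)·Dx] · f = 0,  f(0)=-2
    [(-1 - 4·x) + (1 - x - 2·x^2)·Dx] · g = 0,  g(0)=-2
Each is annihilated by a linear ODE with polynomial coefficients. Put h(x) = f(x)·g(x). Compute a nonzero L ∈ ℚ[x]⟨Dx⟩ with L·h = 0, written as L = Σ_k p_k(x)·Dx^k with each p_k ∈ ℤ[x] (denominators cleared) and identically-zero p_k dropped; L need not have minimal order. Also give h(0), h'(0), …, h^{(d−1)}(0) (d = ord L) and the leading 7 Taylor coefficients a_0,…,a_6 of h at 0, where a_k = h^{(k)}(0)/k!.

L = (5 + 11·x + 18·x^2) + (-2 - 4·x + 10·x^2 + 12·x^3)·Dx  (order 1).
h: a_k = 4, 10, 27/2, 161/4, 1747/32, 10347/64, 54031/256, …
ICs: h(0) = 4.

f: a_k = -2, -3, 9/4, -27/8, 405/64, -1701/128, 15309/512, …
g: a_k = -2, -2, -6, -10, -22, -42, -86, …
Product ⇒ symmetric product L₀, ord ≤ 1.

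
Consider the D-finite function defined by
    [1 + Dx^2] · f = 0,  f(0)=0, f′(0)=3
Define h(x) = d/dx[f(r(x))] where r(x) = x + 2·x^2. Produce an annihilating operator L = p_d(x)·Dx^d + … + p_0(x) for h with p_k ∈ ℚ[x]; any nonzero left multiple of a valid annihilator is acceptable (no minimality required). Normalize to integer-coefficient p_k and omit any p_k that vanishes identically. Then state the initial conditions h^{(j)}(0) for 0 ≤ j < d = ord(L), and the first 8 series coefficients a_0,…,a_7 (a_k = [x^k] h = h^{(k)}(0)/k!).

f: a_k = 0, 3, 0, -1/2, 0, 1/40, 0, -1/1680, …
Substitute x→r, Dx→(1/r')Dx; clear ⇒ L₀.
Differentiate: ansatz ord ≤ ord L₀ ⇒ L.
L = (49 + 16·x + 96·x^2 + 256·x^3 + 256·x^4) + (-12 - 48·x)·Dx + (1 + 8·x + 16·x^2)·Dx^2  (order 2).
h: a_k = 3, 12, -3/2, -12, -239/8, -45/2, 1679/240, 239/15, …
ICs: h(0) = 3, h′(0) = 12.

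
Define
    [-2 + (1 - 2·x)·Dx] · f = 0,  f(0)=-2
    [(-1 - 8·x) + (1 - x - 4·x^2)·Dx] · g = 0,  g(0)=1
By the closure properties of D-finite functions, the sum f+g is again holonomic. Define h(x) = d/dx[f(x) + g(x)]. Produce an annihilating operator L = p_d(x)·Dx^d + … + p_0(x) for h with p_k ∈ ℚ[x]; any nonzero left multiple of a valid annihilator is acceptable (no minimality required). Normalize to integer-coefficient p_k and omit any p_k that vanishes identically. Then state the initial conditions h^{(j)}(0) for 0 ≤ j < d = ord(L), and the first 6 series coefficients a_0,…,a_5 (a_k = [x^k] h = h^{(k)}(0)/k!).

L = (12 - 576·x + 1152·x^2 - 3072·x^3 + 1536·x^4) + (15 + 60·x - 288·x^2 + 1152·x^3 - 2880·x^4 + 1536·x^5)·Dx + (-3 + 21·x - 78·x^2 + 128·x^3 + 96·x^4 - 448·x^5 + 256·x^6)·Dx^2  (order 2).
h: a_k = -3, -6, -21, -12, 5, 318, …
ICs: h(0) = -3, h′(0) = -6.

f: a_k = -2, -4, -8, -16, -32, -64, …
g: a_k = 1, 1, 5, 9, 29, 65, …
Sum ⇒ L₀ = lclm(L_f,L_g) in ℚ(x)⟨Dx⟩.
h₀' ⇒ L via d/dx closure of L₀.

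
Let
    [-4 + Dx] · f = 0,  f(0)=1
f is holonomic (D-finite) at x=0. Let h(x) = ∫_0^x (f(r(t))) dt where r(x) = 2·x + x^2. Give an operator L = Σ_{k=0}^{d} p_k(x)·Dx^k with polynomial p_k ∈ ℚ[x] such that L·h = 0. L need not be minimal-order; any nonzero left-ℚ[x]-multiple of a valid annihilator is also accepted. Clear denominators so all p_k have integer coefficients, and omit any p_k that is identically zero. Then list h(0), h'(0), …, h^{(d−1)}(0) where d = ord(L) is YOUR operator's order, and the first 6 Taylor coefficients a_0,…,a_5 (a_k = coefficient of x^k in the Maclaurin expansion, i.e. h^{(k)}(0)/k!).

f: a_k = 1, 4, 8, 32/3, 32/3, 128/15, …
h₀=f(r): pull back L_f along r ⇒ L₀.
h=∫₀ˣh₀: take L = L₀·Dx.
L = (-8 - 8·x)·Dx + Dx^2  (order 2).
h: a_k = 0, 1, 4, 12, 88/3, 184/3, …
ICs: h(0) = 0, h′(0) = 1.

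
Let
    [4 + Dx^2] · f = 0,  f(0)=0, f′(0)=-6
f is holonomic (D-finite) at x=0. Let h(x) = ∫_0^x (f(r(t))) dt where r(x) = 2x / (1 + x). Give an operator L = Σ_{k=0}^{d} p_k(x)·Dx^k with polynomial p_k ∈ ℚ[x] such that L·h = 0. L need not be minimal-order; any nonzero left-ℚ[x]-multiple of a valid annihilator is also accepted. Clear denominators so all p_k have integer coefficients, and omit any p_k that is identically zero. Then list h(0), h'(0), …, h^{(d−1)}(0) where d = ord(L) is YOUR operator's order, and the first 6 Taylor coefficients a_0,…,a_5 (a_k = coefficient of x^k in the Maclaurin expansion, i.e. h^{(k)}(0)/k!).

L = 16·Dx + (2 + 6·x + 6·x^2 + 2·x^3)·Dx^2 + (1 + 4·x + 6·x^2 + 4·x^3 + x^4)·Dx^3  (order 3).
h: a_k = 0, 0, -6, 4, 5, -84/5, …
ICs: h(0) = 0, h′(0) = 0, h′′(0) = -12.

f: a_k = 0, -6, 0, 4, 0, -4/5, …
L₀ from L_f via x↦r, Dx↦r'^{-1}Dx.
Integrate: L := L₀·Dx.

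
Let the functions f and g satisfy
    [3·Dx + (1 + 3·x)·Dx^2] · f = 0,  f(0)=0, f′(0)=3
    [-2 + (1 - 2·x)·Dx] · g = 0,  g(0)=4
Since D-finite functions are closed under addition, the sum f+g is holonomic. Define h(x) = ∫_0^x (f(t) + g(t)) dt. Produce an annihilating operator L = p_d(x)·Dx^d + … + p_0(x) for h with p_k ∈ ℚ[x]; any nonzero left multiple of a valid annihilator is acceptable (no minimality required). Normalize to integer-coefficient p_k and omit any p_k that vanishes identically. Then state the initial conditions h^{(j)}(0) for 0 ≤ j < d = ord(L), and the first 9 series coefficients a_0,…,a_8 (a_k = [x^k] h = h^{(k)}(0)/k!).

f: a_k = 0, 3, -9/2, 9, -81/4, 243/5, -243/2, 2187/7, -6561/8, …
g: a_k = 4, 8, 16, 32, 64, 128, 256, 512, 1024, …
L₀ := lclm(L_f,L_g); ord L₀ ≤ 2+1.
h=∫h₀ ⇒ L = L₀·Dx.
L = (-144 - 72·x)·Dx^2 + (-6 - 216·x - 144·x^2)·Dx^3 + (7 + 13·x - 36·x^2 - 36·x^3)·Dx^4  (order 4).
h: a_k = 0, 4, 11/2, 23/6, 41/4, 35/4, 883/30, 269/14, 5771/56, …
ICs: h(0) = 0, h′(0) = 4, h′′(0) = 11, h′′′(0) = 23.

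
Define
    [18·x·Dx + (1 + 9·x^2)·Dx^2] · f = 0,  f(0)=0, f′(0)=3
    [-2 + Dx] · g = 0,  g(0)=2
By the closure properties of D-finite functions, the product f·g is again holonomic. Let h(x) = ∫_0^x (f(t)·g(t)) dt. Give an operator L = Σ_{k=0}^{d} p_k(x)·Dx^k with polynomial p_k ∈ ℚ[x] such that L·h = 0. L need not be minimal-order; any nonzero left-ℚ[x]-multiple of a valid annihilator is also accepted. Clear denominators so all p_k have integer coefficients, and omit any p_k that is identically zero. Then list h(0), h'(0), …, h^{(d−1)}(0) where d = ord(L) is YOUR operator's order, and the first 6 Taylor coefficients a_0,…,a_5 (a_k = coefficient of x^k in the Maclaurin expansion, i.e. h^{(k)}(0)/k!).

L = (4 - 36·x + 36·x^2)·Dx + (-4 + 18·x - 36·x^2)·Dx^2 + (1 + 9·x^2)·Dx^3  (order 3).
h: a_k = 0, 0, 3, 4, -3/2, -28/5, …
ICs: h(0) = 0, h′(0) = 0, h′′(0) = 6.

f: a_k = 0, 3, 0, -9, 0, 243/5, …
g: a_k = 2, 4, 4, 8/3, 4/3, 8/15, …
h₀=f·g: eliminate ⇒ L₀, order ≤ 2·1.
h=∫₀ˣh₀: take L = L₀·Dx.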